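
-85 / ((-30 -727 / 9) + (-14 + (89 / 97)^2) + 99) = 7197885 / 2111599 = 3.41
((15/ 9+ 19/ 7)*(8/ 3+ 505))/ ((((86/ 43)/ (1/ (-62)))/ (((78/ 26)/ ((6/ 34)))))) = -595493/ 1953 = -304.91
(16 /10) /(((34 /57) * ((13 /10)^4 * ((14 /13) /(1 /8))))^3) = 9042626953125 /17870267558905307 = 0.00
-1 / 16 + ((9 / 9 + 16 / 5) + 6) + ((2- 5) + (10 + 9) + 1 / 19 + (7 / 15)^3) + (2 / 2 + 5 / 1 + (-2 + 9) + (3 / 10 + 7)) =47803147 / 1026000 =46.59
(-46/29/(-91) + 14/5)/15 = 0.19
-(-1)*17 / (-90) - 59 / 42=-502 / 315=-1.59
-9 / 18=-1 / 2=-0.50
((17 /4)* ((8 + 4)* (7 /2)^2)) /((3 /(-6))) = -2499 /2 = -1249.50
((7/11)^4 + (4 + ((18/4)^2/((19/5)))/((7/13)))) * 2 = 28.12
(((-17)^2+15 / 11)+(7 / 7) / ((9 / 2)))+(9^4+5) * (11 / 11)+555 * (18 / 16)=5924921 / 792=7480.96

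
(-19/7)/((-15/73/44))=61028/105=581.22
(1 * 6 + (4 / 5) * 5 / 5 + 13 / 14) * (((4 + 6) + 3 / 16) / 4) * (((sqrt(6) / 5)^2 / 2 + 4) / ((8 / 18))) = 81745641 / 448000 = 182.47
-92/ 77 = -1.19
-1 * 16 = -16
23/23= 1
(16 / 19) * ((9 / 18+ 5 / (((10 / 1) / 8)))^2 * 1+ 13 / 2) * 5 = 2140 / 19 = 112.63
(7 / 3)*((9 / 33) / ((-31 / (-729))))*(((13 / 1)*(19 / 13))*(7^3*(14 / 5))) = 465587514 / 1705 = 273071.86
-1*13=-13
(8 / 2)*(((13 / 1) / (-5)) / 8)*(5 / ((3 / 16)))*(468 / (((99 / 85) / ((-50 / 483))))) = 22984000 / 15939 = 1442.00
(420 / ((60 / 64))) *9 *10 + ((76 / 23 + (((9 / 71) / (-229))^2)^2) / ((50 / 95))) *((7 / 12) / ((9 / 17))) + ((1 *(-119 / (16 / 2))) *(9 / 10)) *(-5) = 140240101003899352059649213 / 3471817687693662750480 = 40393.86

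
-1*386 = -386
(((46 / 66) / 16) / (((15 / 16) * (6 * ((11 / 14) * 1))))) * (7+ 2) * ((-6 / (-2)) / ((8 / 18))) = 1449 / 2420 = 0.60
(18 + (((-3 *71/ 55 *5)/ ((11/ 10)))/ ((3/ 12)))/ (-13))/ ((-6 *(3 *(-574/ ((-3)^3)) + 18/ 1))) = -55251/ 1157728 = -0.05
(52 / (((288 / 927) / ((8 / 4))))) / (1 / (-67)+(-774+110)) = -89713 / 177956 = -0.50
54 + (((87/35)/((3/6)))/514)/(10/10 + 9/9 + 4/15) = 3303225/61166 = 54.00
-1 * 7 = -7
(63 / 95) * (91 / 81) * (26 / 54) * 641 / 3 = 76.65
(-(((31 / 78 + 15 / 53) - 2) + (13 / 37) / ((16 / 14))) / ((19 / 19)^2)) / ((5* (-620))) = -619243 / 1896679200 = -0.00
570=570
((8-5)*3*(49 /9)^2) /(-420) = -0.64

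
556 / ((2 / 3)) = 834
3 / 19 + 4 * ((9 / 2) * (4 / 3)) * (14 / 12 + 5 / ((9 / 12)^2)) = 13765 / 57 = 241.49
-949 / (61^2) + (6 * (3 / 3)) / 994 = -460490 / 1849337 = -0.25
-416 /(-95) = 416 /95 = 4.38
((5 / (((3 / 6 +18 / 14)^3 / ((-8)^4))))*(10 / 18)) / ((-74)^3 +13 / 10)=-0.00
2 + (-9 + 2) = -5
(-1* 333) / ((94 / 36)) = -5994 / 47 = -127.53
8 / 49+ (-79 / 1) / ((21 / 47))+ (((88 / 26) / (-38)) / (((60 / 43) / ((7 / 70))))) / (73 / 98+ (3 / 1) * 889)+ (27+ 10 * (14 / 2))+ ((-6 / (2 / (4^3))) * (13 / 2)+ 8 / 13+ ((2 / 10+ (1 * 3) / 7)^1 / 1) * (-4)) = -210347088595771 / 158209810850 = -1329.55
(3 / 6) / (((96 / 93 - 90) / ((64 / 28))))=-124 / 9653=-0.01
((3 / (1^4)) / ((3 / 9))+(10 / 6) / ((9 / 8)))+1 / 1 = 310 / 27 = 11.48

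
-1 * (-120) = 120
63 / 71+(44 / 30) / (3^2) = 10067 / 9585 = 1.05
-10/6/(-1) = 5/3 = 1.67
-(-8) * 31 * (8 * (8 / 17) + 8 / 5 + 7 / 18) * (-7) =-7641004 / 765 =-9988.24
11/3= 3.67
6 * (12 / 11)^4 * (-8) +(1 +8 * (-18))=-3088991 / 14641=-210.98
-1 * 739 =-739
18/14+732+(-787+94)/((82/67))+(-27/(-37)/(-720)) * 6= 70955277/424760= 167.05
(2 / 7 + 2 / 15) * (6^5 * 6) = 684288 / 35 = 19551.09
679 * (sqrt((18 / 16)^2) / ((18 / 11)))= 7469 / 16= 466.81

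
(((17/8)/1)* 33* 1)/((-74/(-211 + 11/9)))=22066/111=198.79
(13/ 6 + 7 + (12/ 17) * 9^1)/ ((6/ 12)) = 1583/ 51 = 31.04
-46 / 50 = -23 / 25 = -0.92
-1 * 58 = -58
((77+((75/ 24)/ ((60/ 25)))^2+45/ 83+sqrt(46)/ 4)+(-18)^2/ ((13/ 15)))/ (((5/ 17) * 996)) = 17 * sqrt(46)/ 19920+76593393631/ 49521438720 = 1.55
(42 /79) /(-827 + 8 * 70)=-0.00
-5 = -5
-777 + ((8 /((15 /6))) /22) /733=-31324747 /40315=-777.00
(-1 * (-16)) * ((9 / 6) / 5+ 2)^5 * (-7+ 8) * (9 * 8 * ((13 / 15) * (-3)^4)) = 81329630148 / 15625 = 5205096.33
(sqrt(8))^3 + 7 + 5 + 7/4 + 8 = 87/4 + 16* sqrt(2) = 44.38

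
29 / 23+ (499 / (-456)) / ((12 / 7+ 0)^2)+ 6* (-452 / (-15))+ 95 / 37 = 51481205411 / 279400320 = 184.26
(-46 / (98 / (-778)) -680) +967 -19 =31026 / 49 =633.18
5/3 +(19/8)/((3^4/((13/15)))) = 16447/9720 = 1.69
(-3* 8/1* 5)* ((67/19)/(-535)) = 1608/2033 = 0.79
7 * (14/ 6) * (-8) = -130.67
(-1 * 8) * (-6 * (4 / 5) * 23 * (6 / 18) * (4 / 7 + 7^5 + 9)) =173277952 / 35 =4950798.63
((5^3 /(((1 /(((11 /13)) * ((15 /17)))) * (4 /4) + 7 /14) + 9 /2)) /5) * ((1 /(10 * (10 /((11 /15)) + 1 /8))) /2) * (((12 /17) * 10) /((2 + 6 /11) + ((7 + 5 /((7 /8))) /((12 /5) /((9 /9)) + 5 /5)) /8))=31944000 /951567643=0.03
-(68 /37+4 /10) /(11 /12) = -4968 /2035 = -2.44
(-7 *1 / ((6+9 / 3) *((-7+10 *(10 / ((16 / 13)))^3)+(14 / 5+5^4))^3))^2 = 215504279044096000000 / 16365992195261213704454523093987780834306081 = 0.00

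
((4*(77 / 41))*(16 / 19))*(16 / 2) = 39424 / 779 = 50.61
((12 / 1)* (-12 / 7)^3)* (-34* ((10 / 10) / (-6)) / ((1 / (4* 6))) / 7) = -2820096 / 2401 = -1174.55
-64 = -64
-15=-15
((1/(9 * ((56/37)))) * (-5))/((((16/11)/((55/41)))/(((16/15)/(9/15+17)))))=-10175/495936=-0.02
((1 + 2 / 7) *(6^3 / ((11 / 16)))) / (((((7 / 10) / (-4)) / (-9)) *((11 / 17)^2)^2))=935221386240 / 7891499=118509.98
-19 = -19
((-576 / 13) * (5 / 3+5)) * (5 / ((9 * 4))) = -1600 / 39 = -41.03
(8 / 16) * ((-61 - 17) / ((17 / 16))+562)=4153 / 17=244.29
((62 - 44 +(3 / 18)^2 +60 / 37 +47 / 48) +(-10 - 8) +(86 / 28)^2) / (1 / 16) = 193.00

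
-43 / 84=-0.51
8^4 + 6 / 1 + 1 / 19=77939 / 19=4102.05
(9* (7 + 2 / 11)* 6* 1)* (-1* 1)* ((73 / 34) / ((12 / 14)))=-363321 / 374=-971.45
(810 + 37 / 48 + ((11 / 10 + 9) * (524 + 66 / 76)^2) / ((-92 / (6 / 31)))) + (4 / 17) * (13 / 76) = -264788299565 / 52508172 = -5042.80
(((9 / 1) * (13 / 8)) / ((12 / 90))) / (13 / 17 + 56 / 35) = 49725 / 1072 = 46.39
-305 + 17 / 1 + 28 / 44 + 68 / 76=-59872 / 209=-286.47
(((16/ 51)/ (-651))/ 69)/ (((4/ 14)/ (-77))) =616/ 327267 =0.00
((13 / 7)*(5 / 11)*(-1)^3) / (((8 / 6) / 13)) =-2535 / 308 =-8.23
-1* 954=-954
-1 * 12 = -12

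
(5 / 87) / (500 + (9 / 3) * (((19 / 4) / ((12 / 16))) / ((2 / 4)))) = 5 / 46806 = 0.00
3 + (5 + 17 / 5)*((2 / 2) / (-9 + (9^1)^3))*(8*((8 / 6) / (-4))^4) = 18232 / 6075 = 3.00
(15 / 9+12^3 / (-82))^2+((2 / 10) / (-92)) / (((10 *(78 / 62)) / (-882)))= 170432235953 / 452357100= 376.76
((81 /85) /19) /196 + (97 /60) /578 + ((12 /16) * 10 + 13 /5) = 326198077 /32287080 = 10.10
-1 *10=-10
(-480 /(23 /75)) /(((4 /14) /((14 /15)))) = -117600 /23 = -5113.04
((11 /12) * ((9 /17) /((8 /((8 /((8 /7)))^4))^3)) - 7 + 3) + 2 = 13119324.68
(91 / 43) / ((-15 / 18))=-546 / 215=-2.54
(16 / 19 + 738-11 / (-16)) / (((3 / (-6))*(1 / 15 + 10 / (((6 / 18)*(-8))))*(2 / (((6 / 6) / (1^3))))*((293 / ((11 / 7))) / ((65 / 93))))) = 61824675 / 82146652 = 0.75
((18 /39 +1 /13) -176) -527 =-9132 /13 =-702.46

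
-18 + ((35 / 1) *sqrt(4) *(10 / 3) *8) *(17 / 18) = 47114 / 27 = 1744.96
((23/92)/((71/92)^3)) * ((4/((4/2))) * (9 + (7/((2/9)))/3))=7592208/357911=21.21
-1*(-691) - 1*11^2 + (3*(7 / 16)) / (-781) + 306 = 10946475 / 12496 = 876.00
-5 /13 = -0.38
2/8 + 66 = 66.25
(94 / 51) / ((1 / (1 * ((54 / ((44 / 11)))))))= 423 / 17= 24.88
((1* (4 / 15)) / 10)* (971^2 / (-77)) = -1885682 / 5775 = -326.53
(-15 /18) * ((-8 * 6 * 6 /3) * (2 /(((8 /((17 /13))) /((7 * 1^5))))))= 2380 /13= 183.08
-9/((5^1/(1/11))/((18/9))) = -0.33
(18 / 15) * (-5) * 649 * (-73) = 284262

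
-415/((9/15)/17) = -35275/3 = -11758.33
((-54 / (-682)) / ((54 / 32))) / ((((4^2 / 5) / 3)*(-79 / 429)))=-585 / 2449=-0.24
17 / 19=0.89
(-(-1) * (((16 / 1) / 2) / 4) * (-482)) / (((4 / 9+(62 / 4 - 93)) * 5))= 17352 / 6935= 2.50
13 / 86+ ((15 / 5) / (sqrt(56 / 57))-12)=-1019 / 86+ 3 * sqrt(798) / 28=-8.82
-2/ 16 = -1/ 8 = -0.12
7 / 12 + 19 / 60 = 9 / 10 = 0.90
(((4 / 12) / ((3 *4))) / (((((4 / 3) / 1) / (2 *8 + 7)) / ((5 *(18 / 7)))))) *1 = 345 / 56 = 6.16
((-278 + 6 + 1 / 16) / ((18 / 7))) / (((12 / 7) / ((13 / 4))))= -2771587 / 13824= -200.49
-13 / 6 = -2.17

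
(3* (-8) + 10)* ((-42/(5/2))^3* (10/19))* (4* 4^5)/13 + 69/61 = 4146538643547/376675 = 11008266.13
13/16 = 0.81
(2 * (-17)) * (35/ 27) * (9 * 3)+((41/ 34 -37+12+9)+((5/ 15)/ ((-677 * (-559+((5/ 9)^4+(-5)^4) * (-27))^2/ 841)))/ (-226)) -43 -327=-36768387187053074534308/ 23348059771768659173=-1574.79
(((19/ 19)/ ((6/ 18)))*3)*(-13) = -117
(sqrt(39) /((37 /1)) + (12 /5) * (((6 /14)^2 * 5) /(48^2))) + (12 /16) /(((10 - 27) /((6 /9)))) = -1517 /53312 + sqrt(39) /37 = 0.14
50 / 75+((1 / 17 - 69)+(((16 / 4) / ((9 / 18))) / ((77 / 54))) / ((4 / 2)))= -257098 / 3927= -65.47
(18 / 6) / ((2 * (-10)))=-3 / 20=-0.15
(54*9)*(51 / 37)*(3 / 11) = 74358 / 407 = 182.70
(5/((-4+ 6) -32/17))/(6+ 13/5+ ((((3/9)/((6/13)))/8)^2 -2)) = 4406400/685133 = 6.43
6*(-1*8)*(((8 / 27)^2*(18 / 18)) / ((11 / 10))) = -10240 / 2673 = -3.83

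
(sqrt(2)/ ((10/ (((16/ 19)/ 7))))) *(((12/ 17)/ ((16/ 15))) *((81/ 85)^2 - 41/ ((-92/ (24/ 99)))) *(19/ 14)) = 16716747 *sqrt(2)/ 1522661525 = 0.02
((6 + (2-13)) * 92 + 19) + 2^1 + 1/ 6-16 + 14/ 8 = -5437/ 12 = -453.08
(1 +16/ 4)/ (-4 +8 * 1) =5/ 4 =1.25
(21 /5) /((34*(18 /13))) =91 /1020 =0.09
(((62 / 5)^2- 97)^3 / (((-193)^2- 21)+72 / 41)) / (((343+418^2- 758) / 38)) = 741930780987 / 692887353593750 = 0.00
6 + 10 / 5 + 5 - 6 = 7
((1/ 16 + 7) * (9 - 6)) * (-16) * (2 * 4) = -2712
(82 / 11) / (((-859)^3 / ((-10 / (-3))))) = -0.00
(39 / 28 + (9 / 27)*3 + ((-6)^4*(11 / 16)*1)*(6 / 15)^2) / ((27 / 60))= 101467 / 315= 322.12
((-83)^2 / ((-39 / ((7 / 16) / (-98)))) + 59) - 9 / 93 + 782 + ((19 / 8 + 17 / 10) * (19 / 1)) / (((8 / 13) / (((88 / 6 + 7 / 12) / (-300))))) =301615424953 / 361088000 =835.30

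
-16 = -16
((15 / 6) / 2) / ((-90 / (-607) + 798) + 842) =607 / 796456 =0.00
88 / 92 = 22 / 23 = 0.96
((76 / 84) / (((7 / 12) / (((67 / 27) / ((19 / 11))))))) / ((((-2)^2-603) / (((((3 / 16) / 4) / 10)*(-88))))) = 8107 / 5283180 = 0.00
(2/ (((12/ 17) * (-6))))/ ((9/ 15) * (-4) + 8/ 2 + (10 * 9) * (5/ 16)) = -170/ 10701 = -0.02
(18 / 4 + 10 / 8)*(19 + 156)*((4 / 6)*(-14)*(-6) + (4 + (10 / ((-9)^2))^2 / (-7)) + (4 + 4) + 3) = 1874912275 / 26244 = 71441.56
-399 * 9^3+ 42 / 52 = -7562625 / 26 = -290870.19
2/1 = 2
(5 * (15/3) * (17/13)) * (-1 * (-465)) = 197625/13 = 15201.92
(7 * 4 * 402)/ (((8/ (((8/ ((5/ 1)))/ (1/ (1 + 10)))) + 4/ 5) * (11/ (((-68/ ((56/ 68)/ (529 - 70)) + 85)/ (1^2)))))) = -30844120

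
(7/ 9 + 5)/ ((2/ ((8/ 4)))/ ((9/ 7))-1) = -26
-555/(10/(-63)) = 3496.50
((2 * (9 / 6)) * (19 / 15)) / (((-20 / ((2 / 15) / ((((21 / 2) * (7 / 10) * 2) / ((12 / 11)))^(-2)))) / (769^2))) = -3264252992539 / 1200000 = -2720210.83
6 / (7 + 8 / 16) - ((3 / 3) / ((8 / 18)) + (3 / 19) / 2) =-581 / 380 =-1.53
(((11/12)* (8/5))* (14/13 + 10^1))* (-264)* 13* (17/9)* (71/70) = -18694016/175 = -106822.95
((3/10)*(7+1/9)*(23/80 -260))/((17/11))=-457094/1275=-358.51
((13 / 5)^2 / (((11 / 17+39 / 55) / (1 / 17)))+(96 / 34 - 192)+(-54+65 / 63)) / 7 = -34.55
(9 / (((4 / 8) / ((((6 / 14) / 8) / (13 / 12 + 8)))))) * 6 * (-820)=-398520 / 763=-522.31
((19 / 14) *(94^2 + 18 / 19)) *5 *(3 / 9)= 59965 / 3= 19988.33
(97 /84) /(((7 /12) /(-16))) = -1552 /49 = -31.67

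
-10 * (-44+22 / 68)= 7425 / 17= 436.76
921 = 921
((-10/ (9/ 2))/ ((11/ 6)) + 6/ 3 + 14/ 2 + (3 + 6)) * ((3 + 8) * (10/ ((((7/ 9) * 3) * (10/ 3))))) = 1662/ 7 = 237.43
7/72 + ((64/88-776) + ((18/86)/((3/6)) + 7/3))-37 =-27565729/34056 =-809.42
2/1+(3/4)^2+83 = 1369/16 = 85.56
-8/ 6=-4/ 3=-1.33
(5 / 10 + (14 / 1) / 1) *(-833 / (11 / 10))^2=1006139050 / 121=8315198.76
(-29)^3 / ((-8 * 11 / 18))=4988.66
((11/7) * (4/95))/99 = 4/5985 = 0.00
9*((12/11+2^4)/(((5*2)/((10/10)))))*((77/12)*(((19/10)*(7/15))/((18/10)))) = 48.62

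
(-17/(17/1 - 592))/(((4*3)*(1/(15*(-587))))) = -9979/460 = -21.69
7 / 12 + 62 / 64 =149 / 96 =1.55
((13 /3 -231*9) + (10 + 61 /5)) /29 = -30787 /435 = -70.77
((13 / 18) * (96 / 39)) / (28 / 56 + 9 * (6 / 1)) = 32 / 981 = 0.03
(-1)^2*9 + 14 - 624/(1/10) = -6217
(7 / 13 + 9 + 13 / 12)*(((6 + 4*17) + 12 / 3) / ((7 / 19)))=2248.79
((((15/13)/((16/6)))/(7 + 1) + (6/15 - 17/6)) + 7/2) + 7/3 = 3.45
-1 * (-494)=494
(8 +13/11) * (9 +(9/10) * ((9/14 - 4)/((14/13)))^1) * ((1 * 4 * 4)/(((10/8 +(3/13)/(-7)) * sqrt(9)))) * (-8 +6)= -85019376/170555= -498.49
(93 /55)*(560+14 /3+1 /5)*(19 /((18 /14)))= 34934179 /2475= 14114.82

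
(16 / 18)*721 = 5768 / 9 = 640.89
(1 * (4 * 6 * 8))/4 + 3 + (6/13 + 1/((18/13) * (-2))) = 23915/468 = 51.10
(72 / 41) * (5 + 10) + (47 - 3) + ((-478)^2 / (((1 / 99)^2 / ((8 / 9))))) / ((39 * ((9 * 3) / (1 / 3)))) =9069085276 / 14391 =630191.46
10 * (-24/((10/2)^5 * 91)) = -0.00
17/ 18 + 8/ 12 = 29/ 18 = 1.61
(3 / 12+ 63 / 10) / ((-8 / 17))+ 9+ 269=42253 / 160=264.08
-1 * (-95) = 95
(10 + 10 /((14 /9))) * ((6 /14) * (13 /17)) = 4485 /833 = 5.38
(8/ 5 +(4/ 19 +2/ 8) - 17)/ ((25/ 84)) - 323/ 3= -1124776/ 7125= -157.86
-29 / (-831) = 29 / 831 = 0.03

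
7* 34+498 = 736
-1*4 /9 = -4 /9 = -0.44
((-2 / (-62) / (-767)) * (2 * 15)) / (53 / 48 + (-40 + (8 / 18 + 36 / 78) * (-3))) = 1440 / 47493643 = 0.00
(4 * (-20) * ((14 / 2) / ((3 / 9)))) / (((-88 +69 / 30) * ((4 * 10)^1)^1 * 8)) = 105 / 1714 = 0.06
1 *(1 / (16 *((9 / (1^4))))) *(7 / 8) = 7 / 1152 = 0.01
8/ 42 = 4/ 21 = 0.19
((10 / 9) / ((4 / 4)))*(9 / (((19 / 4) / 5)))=200 / 19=10.53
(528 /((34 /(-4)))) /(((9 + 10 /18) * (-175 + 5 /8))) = 4224 /113305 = 0.04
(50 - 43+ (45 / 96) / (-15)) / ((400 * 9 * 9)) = 223 / 1036800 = 0.00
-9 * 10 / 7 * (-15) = 1350 / 7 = 192.86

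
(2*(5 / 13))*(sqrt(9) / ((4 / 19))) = 285 / 26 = 10.96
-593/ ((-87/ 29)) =593/ 3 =197.67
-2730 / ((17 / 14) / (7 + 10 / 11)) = -3325140 / 187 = -17781.50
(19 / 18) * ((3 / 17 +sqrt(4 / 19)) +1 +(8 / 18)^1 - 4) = -3458 / 1377 +sqrt(19) / 9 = -2.03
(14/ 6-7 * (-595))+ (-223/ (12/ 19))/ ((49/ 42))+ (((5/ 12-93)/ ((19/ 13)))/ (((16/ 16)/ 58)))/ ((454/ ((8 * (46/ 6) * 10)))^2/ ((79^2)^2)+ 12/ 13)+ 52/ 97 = -3522946591178949839789/ 30622447456810616358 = -115.04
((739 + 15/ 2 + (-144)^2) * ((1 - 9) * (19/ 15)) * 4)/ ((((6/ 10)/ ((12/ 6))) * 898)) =-13061360/ 4041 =-3232.21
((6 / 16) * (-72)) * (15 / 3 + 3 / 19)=-2646 / 19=-139.26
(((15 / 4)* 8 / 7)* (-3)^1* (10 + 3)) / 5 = -234 / 7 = -33.43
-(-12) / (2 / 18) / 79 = 108 / 79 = 1.37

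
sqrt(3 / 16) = sqrt(3) / 4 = 0.43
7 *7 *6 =294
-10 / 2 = -5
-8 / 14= -4 / 7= -0.57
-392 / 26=-196 / 13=-15.08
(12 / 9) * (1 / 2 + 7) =10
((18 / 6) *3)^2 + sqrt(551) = sqrt(551) + 81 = 104.47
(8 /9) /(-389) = -8 /3501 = -0.00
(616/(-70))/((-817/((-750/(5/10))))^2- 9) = 19800000/19582511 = 1.01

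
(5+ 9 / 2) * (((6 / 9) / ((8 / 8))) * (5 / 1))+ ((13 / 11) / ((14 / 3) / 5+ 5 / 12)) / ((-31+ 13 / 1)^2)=761870 / 24057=31.67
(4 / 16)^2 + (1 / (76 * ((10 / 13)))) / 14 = 339 / 5320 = 0.06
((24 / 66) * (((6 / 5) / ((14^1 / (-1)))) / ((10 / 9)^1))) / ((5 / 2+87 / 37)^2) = -0.00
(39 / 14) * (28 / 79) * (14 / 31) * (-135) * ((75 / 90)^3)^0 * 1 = -147420 / 2449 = -60.20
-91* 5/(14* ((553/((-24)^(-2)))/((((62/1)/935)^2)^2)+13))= -60028865/30430148488496546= -0.00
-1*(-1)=1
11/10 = 1.10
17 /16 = 1.06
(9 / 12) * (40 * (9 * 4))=1080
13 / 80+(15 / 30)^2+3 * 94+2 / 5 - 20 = 262.81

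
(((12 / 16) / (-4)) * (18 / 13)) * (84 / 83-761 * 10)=8525871 / 4316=1975.41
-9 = -9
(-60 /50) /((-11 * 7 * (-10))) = -0.00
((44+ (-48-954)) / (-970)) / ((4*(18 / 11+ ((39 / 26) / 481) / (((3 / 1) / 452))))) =2534389 / 21619360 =0.12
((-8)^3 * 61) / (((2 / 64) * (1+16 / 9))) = -8994816 / 25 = -359792.64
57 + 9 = 66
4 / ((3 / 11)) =14.67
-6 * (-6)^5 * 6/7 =279936/7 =39990.86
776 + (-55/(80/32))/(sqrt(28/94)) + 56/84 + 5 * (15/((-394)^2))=736.36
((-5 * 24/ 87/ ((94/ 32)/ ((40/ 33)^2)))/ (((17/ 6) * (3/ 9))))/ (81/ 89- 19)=18227200/ 451394251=0.04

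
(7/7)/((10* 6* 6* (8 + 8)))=1/5760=0.00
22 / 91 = 0.24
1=1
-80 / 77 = -1.04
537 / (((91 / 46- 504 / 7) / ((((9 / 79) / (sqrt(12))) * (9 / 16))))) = -333477 * sqrt(3) / 4071344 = -0.14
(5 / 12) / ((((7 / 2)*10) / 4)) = 1 / 21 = 0.05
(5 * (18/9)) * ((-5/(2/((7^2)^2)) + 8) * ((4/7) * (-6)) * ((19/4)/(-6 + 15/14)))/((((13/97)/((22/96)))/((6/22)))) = -92373.44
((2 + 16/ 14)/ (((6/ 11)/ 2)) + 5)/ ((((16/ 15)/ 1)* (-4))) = -1735/ 448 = -3.87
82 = 82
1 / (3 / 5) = 5 / 3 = 1.67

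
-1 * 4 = -4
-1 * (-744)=744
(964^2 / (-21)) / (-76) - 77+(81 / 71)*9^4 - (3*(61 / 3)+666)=205763447 / 28329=7263.35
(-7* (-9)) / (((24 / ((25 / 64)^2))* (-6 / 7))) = -30625 / 65536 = -0.47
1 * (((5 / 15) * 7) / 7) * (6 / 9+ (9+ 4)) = 41 / 9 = 4.56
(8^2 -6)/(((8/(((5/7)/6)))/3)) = 145/56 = 2.59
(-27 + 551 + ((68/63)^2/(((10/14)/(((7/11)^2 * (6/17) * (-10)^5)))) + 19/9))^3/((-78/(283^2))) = 33037933882250922577394598875/2719831542714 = 12147051522640929.72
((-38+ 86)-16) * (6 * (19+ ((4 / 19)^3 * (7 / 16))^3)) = 1177164725712576 / 322687697779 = 3648.00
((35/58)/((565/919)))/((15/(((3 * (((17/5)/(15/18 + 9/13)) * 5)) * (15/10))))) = 107523/32770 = 3.28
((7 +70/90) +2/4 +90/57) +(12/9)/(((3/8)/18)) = 25259/342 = 73.86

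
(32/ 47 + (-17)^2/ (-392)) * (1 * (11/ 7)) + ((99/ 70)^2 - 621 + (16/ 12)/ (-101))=-604820551501/ 976932600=-619.10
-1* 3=-3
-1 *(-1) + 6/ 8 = 7/ 4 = 1.75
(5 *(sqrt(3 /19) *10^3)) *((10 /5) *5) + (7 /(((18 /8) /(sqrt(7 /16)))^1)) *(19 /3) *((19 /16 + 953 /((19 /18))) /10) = 384755 *sqrt(7) /864 + 50000 *sqrt(57) /19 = 21046.19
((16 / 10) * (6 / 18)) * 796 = 6368 / 15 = 424.53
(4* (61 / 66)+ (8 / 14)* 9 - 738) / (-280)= 42109 / 16170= 2.60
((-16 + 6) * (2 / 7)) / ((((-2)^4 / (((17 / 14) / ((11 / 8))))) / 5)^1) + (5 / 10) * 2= 114 / 539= 0.21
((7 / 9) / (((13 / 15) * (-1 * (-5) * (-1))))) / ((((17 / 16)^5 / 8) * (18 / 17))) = -29360128 / 29315871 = -1.00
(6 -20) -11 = -25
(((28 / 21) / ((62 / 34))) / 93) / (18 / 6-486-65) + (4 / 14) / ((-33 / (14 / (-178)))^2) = -14450299 / 1135669200633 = -0.00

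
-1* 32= -32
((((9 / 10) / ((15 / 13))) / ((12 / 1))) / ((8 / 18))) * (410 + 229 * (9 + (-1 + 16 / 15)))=727233 / 2000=363.62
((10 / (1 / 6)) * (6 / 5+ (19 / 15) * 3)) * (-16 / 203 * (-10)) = 48000 / 203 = 236.45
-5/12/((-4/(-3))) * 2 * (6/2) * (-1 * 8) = 15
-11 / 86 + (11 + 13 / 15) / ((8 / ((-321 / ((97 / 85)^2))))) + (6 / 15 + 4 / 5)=-2949882927 / 8091740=-364.55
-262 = -262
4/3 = 1.33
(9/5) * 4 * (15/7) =108/7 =15.43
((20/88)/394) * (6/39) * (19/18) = 95/1014156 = 0.00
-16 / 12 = -4 / 3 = -1.33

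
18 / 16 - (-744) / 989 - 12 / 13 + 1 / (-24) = 140789 / 154284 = 0.91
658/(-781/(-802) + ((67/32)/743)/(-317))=1988695635136/2943168509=675.70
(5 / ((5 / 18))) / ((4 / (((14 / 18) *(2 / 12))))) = 0.58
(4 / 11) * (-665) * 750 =-1995000 / 11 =-181363.64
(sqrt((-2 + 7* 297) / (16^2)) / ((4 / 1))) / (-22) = -sqrt(2077) / 1408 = -0.03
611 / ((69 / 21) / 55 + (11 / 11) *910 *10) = 235235 / 3503523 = 0.07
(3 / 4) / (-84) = -0.01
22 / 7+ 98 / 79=2424 / 553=4.38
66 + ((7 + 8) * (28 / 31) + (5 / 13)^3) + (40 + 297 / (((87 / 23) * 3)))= 287925966 / 1975103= 145.78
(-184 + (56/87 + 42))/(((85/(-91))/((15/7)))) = 159874/493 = 324.29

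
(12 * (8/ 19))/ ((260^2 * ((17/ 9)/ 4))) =0.00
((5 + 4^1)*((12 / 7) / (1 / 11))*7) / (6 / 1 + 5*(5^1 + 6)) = 1188 / 61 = 19.48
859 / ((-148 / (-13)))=11167 / 148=75.45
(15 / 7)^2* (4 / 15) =60 / 49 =1.22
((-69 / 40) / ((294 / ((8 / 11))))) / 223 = -23 / 1201970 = -0.00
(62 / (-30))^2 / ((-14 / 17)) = -16337 / 3150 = -5.19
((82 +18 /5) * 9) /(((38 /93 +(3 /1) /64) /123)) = 2820033792 /13555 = 208043.81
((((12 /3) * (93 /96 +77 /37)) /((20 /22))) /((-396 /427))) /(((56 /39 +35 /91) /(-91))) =1824064151 /2521920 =723.28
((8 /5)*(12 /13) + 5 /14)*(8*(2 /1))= 13352 /455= 29.35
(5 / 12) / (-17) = -5 / 204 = -0.02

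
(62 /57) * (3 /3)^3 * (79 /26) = 2449 /741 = 3.30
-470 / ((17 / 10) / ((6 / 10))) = -2820 / 17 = -165.88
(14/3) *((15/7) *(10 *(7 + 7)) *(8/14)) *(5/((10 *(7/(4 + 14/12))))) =6200/21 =295.24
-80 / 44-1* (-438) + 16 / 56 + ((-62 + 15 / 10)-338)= 5847 / 154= 37.97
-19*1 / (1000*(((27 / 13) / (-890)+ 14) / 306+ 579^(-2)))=-41761083117 / 100549677950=-0.42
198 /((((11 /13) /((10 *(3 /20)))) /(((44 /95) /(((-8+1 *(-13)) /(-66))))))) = 339768 /665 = 510.93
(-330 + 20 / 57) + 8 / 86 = -807742 / 2451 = -329.56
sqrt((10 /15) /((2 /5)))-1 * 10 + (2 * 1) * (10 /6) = -20 /3 + sqrt(15) /3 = -5.38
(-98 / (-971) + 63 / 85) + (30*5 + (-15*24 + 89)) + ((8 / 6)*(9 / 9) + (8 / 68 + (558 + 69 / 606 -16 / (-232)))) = 637446663667 / 1450470090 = 439.48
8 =8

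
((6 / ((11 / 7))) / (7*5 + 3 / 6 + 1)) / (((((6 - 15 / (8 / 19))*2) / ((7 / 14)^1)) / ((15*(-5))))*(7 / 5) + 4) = 21000 / 1247059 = 0.02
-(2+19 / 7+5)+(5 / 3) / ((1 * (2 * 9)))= -3637 / 378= -9.62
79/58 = 1.36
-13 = -13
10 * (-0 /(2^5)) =0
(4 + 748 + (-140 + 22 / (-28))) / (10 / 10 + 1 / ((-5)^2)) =213925 / 364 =587.71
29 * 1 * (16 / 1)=464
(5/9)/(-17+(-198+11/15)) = -25/9642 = -0.00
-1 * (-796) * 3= 2388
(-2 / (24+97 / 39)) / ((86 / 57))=-2223 / 44419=-0.05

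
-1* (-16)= 16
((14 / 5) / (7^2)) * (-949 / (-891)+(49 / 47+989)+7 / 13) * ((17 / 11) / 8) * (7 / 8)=4588751639 / 479072880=9.58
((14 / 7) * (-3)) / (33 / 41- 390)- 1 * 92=-489266 / 5319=-91.98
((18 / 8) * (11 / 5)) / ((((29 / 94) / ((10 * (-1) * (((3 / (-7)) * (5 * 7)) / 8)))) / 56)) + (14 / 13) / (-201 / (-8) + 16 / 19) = 25068820427 / 1488019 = 16847.11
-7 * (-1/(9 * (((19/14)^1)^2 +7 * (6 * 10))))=0.00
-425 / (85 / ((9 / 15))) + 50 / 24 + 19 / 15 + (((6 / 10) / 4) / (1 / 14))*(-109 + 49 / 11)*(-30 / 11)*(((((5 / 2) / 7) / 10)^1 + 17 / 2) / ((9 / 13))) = 17866097 / 2420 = 7382.68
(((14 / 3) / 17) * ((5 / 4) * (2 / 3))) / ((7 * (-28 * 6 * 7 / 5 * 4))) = -25 / 719712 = -0.00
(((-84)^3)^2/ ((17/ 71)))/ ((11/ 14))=349190243426304/ 187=1867327504953.50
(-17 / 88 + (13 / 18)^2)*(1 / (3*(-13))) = -2341 / 277992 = -0.01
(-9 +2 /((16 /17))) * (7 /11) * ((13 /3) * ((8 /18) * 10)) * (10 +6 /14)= -878.70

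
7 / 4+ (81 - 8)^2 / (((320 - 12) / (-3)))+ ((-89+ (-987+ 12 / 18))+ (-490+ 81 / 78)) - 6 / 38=-184249447 / 114114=-1614.61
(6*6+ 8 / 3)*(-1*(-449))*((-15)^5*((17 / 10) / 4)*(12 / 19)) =-3538799407.89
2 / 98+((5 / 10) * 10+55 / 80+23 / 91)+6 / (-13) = 56047 / 10192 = 5.50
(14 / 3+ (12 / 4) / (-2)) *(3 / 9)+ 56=1027 / 18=57.06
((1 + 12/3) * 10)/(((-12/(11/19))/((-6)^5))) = 356400/19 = 18757.89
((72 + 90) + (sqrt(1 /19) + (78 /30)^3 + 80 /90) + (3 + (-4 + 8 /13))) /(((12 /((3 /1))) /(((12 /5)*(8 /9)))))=8*sqrt(19) /285 + 21069392 /219375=96.17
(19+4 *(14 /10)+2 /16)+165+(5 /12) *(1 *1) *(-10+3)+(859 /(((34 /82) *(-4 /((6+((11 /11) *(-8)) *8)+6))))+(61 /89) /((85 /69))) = 4923823897 /181560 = 27119.54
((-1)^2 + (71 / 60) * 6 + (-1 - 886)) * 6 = -26367 / 5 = -5273.40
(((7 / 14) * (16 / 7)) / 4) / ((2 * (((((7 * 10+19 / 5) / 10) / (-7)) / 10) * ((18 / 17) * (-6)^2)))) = -2125 / 59778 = -0.04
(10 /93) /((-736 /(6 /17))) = -5 /96968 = -0.00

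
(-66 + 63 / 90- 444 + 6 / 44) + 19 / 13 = -363007 / 715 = -507.70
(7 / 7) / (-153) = -1 / 153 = -0.01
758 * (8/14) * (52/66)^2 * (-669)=-179877.19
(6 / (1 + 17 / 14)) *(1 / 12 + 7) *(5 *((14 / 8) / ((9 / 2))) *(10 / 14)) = 14875 / 558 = 26.66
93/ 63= 31/ 21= 1.48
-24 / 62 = -0.39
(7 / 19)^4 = 2401 / 130321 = 0.02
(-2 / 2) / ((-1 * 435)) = 1 / 435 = 0.00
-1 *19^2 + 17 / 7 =-2510 / 7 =-358.57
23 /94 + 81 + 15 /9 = 23381 /282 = 82.91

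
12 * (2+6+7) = 180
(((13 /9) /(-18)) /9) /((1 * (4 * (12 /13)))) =-169 /69984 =-0.00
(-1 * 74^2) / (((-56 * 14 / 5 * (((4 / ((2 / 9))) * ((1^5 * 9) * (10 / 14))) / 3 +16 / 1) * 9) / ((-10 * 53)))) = -1813925 / 48132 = -37.69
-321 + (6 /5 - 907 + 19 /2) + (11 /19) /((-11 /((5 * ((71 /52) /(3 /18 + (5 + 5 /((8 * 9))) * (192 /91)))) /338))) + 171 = -132841336547 /126962940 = -1046.30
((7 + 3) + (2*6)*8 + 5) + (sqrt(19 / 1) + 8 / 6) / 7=sqrt(19) / 7 + 2335 / 21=111.81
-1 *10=-10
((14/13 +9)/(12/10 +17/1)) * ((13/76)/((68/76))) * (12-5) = 655/884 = 0.74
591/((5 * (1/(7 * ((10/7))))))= 1182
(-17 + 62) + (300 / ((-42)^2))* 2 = 6665 / 147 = 45.34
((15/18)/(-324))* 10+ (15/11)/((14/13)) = 92845/74844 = 1.24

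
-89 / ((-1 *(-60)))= -89 / 60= -1.48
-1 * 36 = -36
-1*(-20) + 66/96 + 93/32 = 755/32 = 23.59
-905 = -905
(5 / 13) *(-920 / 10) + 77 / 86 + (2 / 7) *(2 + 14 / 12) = -788497 / 23478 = -33.58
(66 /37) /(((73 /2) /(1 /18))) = 22 /8103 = 0.00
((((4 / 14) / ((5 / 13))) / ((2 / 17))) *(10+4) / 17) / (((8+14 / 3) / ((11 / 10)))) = 0.45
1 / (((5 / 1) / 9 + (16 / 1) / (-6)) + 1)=-9 / 10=-0.90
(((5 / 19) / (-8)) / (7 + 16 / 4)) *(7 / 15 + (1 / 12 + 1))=-31 / 6688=-0.00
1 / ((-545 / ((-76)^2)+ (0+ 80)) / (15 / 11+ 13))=0.18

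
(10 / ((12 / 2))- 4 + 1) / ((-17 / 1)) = 4 / 51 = 0.08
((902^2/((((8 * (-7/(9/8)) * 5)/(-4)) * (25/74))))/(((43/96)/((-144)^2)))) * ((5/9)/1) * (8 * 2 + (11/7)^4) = 397432811893911552/18067525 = 21997081055.31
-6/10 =-3/5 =-0.60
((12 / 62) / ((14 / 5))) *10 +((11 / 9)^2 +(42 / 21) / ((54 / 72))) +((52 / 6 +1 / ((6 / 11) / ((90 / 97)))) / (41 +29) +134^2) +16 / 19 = 17961.84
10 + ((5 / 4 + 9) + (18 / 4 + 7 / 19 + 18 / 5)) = 10913 / 380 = 28.72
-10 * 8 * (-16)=1280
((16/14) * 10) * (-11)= -880/7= -125.71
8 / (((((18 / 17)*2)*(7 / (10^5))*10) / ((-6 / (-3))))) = 10793.65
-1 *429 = -429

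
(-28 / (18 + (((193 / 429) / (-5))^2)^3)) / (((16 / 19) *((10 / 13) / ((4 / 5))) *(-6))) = 118179978886304960625 / 369098846037299911684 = 0.32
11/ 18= 0.61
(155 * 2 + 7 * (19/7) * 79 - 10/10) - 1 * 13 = 1797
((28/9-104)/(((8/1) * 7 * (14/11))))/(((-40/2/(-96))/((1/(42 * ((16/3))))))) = -0.03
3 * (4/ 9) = 4/ 3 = 1.33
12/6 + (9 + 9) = 20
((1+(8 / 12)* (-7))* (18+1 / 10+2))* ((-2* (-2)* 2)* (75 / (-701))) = 63.08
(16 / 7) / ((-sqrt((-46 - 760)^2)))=-8 / 2821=-0.00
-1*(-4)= 4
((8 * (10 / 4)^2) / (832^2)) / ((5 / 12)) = 15 / 86528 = 0.00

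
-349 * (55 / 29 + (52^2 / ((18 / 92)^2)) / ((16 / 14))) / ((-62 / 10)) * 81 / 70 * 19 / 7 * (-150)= -1639178492.17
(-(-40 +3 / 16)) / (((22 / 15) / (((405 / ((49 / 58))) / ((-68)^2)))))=2.81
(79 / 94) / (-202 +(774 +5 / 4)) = 158 / 107771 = 0.00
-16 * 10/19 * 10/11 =-1600/209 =-7.66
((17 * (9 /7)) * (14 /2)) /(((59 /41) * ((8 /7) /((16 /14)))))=6273 /59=106.32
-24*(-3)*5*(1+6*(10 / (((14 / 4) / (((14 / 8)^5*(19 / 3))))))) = 10270035 / 16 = 641877.19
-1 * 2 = -2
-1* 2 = -2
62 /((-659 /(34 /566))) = -1054 /186497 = -0.01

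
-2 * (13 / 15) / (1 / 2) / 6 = -26 / 45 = -0.58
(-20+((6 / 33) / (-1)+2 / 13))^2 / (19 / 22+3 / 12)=360.19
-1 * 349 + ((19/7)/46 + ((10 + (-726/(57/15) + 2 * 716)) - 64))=838.01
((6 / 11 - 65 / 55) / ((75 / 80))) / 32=-7 / 330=-0.02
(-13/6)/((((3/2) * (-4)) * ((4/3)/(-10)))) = -65/24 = -2.71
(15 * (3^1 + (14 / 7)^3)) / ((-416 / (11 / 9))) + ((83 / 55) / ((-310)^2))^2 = -1056349293290783 / 2179047799500000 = -0.48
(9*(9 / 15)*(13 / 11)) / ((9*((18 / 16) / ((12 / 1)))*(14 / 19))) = 3952 / 385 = 10.26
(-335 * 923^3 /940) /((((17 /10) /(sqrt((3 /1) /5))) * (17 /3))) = -22533107.76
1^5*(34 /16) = 17 /8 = 2.12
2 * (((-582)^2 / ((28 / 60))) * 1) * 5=50808600 / 7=7258371.43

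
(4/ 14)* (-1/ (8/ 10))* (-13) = 65/ 14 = 4.64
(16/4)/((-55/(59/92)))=-59/1265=-0.05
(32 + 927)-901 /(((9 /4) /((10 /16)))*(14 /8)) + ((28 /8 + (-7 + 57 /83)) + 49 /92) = 391446707 /481068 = 813.70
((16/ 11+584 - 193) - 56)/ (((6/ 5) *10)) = 3701/ 132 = 28.04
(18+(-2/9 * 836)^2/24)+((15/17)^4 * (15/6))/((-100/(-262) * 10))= 236476999921/162364824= 1456.45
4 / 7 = 0.57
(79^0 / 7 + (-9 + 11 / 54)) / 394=-3271 / 148932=-0.02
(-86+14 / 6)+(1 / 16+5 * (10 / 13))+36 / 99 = -544963 / 6864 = -79.39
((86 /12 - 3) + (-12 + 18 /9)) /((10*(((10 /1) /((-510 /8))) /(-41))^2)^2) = -44605962666909 /163840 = -272253190.11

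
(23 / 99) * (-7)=-161 / 99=-1.63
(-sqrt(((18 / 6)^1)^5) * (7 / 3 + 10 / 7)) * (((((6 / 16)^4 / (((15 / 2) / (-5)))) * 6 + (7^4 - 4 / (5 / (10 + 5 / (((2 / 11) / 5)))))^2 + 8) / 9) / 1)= -60233970359 * sqrt(3) / 3072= -33961034.18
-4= -4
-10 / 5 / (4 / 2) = -1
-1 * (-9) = 9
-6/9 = -2/3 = -0.67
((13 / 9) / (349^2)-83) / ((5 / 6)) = -99.60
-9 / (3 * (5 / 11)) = -33 / 5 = -6.60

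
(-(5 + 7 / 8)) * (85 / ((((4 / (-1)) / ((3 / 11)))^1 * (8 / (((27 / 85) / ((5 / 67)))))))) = 255069 / 14080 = 18.12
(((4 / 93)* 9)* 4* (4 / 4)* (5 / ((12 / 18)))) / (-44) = -90 / 341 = -0.26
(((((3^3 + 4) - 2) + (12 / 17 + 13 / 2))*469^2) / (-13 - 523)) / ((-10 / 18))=36372357 / 1360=26744.38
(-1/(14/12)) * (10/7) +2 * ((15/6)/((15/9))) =87/49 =1.78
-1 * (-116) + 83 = 199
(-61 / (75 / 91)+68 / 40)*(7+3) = -10847 / 15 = -723.13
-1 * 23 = -23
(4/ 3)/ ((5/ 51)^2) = 3468/ 25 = 138.72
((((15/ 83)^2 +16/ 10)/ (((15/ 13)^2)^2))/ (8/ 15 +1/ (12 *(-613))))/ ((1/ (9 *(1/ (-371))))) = -3938365514564/ 93979062016875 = -0.04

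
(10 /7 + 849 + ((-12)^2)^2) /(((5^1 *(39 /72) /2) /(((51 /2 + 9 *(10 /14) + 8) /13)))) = 31188072 /637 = 48960.87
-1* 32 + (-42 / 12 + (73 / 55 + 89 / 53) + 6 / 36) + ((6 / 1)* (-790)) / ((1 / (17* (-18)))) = 12683815102 / 8745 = 1450407.67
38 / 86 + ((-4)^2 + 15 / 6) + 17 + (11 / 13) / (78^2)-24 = 40614215 / 3400956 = 11.94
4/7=0.57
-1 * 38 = -38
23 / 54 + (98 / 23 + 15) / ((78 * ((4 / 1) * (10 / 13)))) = 25147 / 49680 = 0.51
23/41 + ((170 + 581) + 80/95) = 586122/779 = 752.40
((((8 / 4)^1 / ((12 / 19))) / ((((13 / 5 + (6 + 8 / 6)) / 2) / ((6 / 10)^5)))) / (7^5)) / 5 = 4617 / 7825759375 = 0.00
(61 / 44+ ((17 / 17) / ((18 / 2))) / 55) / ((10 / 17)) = 46733 / 19800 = 2.36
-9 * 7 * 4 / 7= -36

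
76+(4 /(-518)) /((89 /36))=1751804 /23051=76.00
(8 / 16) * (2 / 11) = 1 / 11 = 0.09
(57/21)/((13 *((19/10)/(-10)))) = -100/91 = -1.10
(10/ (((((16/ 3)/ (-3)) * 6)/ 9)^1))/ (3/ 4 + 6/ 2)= -9/ 4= -2.25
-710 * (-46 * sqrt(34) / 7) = 32660 * sqrt(34) / 7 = 27205.56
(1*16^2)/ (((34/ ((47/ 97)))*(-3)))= -6016/ 4947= -1.22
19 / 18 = 1.06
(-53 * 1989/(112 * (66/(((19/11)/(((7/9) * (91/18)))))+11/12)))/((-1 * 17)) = 0.37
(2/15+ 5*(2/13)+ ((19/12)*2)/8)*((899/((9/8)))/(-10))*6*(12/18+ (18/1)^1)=-11620.71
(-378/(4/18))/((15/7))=-3969/5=-793.80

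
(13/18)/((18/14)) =0.56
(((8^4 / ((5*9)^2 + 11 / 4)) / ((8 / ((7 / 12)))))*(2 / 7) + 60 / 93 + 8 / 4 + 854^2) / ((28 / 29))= 7977056971711 / 10560522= 755365.78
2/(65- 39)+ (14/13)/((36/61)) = 1.90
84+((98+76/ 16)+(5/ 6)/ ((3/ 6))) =2261/ 12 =188.42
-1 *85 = -85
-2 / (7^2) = -2 / 49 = -0.04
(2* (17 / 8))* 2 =17 / 2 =8.50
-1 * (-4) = 4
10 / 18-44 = -391 / 9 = -43.44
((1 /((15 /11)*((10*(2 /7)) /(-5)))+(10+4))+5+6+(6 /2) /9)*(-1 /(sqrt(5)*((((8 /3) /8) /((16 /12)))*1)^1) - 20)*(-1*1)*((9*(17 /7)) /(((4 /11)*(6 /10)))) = 269841*sqrt(5) /140+1349205 /28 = 52495.77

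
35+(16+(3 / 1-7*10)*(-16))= 1123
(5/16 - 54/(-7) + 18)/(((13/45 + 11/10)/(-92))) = -120681/70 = -1724.01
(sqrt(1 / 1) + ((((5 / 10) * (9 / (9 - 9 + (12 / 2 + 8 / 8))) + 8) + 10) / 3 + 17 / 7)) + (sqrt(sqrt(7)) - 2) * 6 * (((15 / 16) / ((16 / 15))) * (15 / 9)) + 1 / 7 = -3491 / 448 + 1125 * 7^(1 / 4) / 128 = 6.50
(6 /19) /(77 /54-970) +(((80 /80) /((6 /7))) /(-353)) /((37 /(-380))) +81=3155317824529 /38938380531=81.03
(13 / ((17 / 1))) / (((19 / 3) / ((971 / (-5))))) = -37869 / 1615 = -23.45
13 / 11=1.18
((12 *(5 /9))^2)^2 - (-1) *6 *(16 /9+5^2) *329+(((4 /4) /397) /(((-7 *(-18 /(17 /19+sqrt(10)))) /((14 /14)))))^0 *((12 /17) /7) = 528552086 /9639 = 54834.74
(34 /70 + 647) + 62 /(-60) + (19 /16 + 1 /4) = 647.89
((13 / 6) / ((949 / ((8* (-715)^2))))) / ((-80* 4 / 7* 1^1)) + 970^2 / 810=90572815 / 94608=957.35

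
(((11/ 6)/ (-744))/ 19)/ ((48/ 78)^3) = -24167/ 43425792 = -0.00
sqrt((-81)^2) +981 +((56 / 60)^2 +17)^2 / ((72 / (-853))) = -2721.73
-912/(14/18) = -8208/7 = -1172.57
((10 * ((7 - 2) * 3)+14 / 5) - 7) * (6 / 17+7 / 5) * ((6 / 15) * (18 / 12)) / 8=325863 / 17000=19.17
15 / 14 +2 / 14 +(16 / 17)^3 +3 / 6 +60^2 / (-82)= -58311052 / 1410031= -41.35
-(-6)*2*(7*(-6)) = -504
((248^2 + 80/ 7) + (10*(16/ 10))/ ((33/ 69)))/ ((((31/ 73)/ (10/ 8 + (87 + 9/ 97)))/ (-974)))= -12471290011.41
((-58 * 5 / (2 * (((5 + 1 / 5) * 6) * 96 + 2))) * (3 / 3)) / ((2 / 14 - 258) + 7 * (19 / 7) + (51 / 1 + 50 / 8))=2030 / 7620381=0.00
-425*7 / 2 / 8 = -2975 / 16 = -185.94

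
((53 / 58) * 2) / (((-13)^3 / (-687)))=36411 / 63713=0.57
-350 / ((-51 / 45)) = 5250 / 17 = 308.82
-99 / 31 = -3.19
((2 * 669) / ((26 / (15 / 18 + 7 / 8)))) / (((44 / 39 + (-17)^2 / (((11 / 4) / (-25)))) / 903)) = -272452257 / 9012928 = -30.23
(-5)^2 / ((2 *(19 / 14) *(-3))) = -3.07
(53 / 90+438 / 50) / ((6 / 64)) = 99.72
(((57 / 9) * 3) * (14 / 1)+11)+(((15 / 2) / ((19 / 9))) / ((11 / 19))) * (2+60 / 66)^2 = 437807 / 1331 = 328.93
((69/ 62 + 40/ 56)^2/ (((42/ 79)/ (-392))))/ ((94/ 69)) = -1142618633/ 632338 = -1806.97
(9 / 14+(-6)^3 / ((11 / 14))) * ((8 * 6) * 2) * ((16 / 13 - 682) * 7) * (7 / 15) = 644081760 / 11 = 58552887.27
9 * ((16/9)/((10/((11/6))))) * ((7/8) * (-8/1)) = -308/15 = -20.53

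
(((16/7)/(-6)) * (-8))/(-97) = -64/2037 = -0.03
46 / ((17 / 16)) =736 / 17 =43.29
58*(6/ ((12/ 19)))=551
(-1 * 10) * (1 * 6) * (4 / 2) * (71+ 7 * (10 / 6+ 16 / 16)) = -10760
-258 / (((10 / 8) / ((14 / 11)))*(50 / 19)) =-137256 / 1375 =-99.82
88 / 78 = 44 / 39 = 1.13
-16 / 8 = -2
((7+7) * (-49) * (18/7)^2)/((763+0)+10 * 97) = -4536/1733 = -2.62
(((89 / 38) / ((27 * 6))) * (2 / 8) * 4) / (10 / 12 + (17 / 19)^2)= 1691 / 191106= 0.01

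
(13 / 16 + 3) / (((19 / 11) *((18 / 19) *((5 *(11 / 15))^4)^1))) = 549 / 42592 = 0.01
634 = 634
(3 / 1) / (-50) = -3 / 50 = -0.06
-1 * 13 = -13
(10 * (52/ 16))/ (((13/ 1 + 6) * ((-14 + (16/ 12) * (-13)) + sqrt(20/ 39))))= -119145/ 2181352- 195 * sqrt(195)/ 2181352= -0.06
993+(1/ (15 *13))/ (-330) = 63899549/ 64350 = 993.00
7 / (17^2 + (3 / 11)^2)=847 / 34978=0.02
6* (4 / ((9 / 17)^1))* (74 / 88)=38.12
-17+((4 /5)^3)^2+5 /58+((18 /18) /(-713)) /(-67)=-720890092197 /43292468750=-16.65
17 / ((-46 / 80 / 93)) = -63240 / 23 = -2749.57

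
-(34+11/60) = -2051/60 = -34.18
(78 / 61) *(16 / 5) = 1248 / 305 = 4.09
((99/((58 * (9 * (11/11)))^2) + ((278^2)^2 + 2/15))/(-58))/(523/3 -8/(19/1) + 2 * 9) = -536597.23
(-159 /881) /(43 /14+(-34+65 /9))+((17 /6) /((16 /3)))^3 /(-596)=378329780341 /51393397129216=0.01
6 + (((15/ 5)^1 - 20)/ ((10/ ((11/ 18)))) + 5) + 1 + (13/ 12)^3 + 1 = 114329/ 8640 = 13.23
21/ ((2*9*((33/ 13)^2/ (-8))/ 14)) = -20.28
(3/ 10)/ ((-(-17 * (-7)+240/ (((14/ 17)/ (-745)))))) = 21/ 15189670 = 0.00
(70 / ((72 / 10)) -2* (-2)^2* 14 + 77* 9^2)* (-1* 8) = -441700 / 9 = -49077.78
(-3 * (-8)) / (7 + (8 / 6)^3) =648 / 253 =2.56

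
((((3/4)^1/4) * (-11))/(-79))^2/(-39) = -363/20770048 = -0.00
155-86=69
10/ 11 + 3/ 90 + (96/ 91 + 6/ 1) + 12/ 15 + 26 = 208993/ 6006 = 34.80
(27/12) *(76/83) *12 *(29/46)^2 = 431433/43907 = 9.83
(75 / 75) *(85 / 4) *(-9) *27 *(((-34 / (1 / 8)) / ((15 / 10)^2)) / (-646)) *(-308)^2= -1741703040 / 19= -91668581.05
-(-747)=747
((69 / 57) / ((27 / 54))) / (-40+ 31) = -46 / 171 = -0.27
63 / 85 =0.74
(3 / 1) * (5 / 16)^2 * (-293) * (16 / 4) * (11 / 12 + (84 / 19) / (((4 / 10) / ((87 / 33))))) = -552151175 / 53504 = -10319.81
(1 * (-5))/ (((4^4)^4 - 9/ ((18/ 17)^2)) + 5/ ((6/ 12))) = -180/ 154618822727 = -0.00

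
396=396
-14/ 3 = -4.67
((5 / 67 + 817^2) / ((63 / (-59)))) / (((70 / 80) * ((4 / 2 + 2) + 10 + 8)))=-502587488 / 15477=-32473.19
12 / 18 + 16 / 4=14 / 3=4.67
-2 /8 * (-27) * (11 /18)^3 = 1331 /864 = 1.54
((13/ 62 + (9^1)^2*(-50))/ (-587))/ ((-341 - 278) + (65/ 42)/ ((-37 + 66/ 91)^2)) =-8207984565861/ 736430756088143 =-0.01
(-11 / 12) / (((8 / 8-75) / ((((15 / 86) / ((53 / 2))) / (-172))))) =-55 / 116028448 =-0.00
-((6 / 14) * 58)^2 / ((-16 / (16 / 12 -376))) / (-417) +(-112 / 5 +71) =2836678 / 34055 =83.30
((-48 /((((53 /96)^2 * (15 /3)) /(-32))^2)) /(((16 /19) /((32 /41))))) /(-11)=158638912045056 /88965173275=1783.16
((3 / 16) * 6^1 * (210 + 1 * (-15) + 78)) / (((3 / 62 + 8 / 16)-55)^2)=2361177 / 22794752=0.10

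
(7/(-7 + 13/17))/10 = -119/1060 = -0.11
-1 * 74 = -74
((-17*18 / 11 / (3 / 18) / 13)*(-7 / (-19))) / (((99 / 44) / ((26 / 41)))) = -11424 / 8569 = -1.33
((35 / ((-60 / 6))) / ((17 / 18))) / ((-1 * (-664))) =-63 / 11288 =-0.01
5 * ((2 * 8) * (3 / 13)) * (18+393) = 98640 / 13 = 7587.69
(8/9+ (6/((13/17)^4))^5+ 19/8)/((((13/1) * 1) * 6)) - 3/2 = 21317.85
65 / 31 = 2.10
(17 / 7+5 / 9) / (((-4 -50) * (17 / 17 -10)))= 94 / 15309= 0.01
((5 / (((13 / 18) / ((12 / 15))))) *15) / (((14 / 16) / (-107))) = -924480 / 91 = -10159.12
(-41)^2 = 1681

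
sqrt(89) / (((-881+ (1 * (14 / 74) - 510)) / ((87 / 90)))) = -1073 * sqrt(89) / 1543800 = -0.01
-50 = -50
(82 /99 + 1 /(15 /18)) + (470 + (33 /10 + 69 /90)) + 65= 267842 /495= 541.09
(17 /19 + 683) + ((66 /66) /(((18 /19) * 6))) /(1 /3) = 684.42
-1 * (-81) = 81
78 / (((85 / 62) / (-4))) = -19344 / 85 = -227.58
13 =13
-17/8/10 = -17/80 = -0.21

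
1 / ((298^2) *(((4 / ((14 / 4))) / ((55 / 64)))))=385 / 45467648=0.00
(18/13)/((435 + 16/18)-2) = 162/50765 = 0.00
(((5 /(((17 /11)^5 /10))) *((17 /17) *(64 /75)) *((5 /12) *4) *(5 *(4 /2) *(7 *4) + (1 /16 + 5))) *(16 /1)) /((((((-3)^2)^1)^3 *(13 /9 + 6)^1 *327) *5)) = 0.00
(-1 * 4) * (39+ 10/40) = -157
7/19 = 0.37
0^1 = 0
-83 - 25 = -108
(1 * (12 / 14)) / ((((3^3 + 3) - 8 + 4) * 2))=3 / 182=0.02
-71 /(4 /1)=-71 /4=-17.75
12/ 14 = 6/ 7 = 0.86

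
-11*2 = -22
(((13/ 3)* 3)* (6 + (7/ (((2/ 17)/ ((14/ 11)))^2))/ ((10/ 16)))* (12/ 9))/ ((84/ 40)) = 82851184/ 7623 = 10868.58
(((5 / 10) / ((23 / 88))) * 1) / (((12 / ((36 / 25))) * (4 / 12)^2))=1188 / 575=2.07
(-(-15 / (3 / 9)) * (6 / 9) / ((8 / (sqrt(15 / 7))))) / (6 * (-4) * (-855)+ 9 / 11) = 55 * sqrt(105) / 2106804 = 0.00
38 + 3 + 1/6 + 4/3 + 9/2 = 47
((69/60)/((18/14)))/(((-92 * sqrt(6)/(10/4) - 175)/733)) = -103261375/20249604 + 5428598 * sqrt(6)/5062401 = -2.47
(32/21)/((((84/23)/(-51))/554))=-1732912/147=-11788.52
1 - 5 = -4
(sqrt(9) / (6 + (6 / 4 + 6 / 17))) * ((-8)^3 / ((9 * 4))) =-4352 / 801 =-5.43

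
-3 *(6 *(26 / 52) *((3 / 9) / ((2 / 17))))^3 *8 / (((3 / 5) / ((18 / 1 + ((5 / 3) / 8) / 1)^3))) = -148295288.84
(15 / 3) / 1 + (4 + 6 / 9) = 29 / 3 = 9.67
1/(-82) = -1/82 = -0.01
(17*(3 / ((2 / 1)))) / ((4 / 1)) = 51 / 8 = 6.38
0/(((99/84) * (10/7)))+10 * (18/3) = 60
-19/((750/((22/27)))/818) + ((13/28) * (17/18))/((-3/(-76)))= -818843/141750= -5.78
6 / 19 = 0.32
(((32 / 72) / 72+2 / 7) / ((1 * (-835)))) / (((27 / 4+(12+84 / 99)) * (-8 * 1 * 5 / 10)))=3641 / 816534810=0.00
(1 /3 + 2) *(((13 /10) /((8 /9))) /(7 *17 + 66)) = 273 /14800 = 0.02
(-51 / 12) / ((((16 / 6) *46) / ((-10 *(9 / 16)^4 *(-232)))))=-48518595 / 6029312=-8.05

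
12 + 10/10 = 13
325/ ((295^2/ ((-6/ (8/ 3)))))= -117/ 13924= -0.01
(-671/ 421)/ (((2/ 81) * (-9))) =6039/ 842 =7.17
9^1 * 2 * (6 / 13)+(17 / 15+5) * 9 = 4128 / 65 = 63.51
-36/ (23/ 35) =-1260/ 23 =-54.78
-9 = -9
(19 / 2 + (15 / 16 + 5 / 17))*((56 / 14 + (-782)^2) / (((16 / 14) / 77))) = 120267759381 / 272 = 442160880.08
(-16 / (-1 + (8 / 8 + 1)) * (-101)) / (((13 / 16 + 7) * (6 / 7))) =241.32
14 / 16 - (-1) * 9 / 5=107 / 40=2.68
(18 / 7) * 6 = 108 / 7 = 15.43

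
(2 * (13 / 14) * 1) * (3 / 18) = 13 / 42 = 0.31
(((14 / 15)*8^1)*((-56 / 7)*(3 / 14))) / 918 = -32 / 2295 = -0.01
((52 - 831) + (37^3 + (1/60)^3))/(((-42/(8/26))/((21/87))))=-10772784001/122148000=-88.19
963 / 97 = 9.93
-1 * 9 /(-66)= 3 /22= 0.14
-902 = -902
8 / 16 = 1 / 2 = 0.50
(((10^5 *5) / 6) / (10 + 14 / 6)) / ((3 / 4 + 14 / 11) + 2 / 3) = 6600000 / 2627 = 2512.37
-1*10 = -10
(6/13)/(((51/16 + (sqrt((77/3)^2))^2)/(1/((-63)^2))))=0.00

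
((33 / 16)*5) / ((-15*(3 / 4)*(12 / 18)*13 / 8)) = -11 / 13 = -0.85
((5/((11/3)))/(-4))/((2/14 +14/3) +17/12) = -315/5753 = -0.05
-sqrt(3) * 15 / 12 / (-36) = 5 * sqrt(3) / 144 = 0.06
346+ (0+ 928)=1274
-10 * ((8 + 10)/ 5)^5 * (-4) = 15116544/ 625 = 24186.47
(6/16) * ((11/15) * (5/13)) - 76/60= -1811/1560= -1.16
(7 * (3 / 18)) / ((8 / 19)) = 133 / 48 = 2.77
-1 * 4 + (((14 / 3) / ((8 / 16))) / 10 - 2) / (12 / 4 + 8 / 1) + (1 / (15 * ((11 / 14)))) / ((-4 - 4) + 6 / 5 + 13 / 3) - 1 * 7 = -67957 / 6105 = -11.13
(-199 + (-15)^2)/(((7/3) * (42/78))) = 1014/49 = 20.69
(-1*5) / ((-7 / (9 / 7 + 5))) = 4.49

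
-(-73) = 73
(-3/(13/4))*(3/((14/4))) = -72/91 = -0.79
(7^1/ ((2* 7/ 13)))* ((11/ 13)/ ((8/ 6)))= 33/ 8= 4.12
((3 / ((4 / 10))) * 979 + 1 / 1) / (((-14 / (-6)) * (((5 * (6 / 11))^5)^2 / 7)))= 380942955114887 / 393660000000000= 0.97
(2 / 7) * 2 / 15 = 4 / 105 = 0.04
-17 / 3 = -5.67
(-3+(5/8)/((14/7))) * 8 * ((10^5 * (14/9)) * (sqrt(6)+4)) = -120400000/9 - 30100000 * sqrt(6)/9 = -21569960.14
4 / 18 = 0.22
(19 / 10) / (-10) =-19 / 100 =-0.19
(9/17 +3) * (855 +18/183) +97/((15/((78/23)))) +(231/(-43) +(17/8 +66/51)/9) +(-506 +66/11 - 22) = 309269512583/123071160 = 2512.93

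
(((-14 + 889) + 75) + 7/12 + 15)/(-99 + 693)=11587/7128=1.63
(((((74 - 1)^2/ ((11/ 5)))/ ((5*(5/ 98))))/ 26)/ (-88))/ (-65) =261121/ 4089800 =0.06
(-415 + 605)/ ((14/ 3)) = 285/ 7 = 40.71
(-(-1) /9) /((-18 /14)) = -7 /81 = -0.09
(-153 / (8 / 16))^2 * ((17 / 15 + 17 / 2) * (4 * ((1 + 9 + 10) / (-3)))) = -24054048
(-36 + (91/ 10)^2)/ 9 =4681/ 900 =5.20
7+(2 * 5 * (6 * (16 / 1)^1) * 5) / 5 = 967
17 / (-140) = -17 / 140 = -0.12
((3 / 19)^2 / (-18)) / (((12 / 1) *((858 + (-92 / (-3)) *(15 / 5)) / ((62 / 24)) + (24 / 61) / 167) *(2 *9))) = -315797 / 18111102501888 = -0.00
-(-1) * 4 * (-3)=-12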